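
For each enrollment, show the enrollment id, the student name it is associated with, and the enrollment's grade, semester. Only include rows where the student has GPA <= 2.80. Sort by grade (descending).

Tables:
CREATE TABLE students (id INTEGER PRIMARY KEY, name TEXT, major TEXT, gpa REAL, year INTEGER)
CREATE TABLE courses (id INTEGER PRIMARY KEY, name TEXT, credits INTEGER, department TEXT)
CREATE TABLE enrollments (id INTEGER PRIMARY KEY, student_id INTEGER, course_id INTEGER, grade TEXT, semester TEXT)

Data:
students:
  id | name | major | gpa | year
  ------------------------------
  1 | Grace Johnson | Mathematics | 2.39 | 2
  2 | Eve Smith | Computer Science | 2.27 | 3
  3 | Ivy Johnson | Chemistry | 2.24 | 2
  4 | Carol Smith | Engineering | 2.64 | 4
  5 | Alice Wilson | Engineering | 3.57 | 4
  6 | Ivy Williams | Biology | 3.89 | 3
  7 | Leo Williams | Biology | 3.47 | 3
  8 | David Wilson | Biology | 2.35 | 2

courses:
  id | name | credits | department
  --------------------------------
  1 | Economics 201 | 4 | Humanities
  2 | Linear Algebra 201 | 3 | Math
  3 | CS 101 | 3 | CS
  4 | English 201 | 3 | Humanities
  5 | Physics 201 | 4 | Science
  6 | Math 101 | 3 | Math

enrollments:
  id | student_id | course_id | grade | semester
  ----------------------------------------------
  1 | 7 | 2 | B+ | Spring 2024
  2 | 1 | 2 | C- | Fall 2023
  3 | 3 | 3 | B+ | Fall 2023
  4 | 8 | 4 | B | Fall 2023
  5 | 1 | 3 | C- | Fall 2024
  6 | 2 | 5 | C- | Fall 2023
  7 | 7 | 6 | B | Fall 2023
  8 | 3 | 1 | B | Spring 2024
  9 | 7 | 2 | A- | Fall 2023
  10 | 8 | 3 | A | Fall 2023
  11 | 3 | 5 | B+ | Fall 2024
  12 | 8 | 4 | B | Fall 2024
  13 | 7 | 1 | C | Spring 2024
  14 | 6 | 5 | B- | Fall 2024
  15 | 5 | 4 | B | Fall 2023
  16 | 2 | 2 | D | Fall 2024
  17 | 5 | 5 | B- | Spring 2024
SELECT c.id, p.name AS student, c.grade, c.semester FROM enrollments c JOIN students p ON c.student_id = p.id WHERE p.gpa <= 2.8 ORDER BY c.grade DESC

Execution result:
id | student | grade | semester
16 | Eve Smith | D | Fall 2024
2 | Grace Johnson | C- | Fall 2023
5 | Grace Johnson | C- | Fall 2024
6 | Eve Smith | C- | Fall 2023
3 | Ivy Johnson | B+ | Fall 2023
11 | Ivy Johnson | B+ | Fall 2024
4 | David Wilson | B | Fall 2023
8 | Ivy Johnson | B | Spring 2024
12 | David Wilson | B | Fall 2024
10 | David Wilson | A | Fall 2023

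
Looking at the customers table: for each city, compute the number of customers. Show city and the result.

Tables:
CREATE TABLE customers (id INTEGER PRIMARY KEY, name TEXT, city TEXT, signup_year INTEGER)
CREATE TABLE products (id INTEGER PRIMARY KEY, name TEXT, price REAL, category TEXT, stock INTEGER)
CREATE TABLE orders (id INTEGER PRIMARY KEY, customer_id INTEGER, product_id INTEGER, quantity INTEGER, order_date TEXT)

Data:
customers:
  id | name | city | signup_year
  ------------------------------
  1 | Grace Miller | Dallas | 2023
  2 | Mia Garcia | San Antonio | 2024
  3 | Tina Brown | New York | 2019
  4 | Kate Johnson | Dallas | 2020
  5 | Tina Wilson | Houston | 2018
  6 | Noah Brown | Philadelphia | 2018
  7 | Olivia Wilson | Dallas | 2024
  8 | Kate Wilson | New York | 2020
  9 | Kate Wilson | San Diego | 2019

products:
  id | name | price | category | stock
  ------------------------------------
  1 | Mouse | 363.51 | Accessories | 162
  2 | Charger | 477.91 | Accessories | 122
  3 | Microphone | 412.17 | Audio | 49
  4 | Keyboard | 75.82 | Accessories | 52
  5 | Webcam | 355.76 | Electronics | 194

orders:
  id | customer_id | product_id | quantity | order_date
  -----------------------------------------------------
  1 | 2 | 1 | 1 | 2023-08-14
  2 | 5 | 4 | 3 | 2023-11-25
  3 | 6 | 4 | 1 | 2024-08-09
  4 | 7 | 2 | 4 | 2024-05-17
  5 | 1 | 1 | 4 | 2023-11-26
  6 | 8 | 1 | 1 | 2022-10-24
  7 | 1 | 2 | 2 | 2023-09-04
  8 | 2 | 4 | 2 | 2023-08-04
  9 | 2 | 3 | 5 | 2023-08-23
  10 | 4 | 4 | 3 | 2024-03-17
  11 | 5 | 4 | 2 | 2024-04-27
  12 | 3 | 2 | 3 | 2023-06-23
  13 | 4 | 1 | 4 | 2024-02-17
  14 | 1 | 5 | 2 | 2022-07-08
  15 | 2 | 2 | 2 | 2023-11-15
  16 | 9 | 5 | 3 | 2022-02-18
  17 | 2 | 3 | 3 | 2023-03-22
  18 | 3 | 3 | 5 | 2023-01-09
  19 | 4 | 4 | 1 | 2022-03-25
SELECT city, COUNT(*) AS n FROM customers GROUP BY city

Execution result:
city | n
Dallas | 3
Houston | 1
New York | 2
Philadelphia | 1
San Antonio | 1
San Diego | 1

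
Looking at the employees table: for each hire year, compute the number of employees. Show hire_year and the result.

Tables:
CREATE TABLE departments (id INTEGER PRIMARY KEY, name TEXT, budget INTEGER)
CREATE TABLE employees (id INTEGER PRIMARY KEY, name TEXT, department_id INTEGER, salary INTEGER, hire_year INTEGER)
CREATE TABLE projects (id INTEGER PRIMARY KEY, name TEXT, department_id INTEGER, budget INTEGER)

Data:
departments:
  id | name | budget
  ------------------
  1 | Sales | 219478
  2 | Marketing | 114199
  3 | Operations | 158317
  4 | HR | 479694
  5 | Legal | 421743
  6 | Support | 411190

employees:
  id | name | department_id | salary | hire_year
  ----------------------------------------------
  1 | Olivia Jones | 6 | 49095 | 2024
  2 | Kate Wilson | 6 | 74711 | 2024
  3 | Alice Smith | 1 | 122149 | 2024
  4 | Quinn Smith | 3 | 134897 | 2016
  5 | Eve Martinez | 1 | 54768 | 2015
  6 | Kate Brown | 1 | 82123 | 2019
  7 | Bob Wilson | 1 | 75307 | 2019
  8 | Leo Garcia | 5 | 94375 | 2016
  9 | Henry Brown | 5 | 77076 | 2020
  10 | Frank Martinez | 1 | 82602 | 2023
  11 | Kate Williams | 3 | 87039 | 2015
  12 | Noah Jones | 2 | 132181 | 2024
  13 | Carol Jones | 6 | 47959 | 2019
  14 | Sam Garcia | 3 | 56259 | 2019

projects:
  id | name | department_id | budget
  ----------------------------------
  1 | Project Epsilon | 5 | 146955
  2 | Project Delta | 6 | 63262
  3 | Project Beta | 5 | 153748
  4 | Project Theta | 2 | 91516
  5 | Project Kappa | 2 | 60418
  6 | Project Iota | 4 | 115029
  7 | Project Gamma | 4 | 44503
SELECT hire_year, COUNT(*) AS n FROM employees GROUP BY hire_year

Execution result:
hire_year | n
2015 | 2
2016 | 2
2019 | 4
2020 | 1
2023 | 1
2024 | 4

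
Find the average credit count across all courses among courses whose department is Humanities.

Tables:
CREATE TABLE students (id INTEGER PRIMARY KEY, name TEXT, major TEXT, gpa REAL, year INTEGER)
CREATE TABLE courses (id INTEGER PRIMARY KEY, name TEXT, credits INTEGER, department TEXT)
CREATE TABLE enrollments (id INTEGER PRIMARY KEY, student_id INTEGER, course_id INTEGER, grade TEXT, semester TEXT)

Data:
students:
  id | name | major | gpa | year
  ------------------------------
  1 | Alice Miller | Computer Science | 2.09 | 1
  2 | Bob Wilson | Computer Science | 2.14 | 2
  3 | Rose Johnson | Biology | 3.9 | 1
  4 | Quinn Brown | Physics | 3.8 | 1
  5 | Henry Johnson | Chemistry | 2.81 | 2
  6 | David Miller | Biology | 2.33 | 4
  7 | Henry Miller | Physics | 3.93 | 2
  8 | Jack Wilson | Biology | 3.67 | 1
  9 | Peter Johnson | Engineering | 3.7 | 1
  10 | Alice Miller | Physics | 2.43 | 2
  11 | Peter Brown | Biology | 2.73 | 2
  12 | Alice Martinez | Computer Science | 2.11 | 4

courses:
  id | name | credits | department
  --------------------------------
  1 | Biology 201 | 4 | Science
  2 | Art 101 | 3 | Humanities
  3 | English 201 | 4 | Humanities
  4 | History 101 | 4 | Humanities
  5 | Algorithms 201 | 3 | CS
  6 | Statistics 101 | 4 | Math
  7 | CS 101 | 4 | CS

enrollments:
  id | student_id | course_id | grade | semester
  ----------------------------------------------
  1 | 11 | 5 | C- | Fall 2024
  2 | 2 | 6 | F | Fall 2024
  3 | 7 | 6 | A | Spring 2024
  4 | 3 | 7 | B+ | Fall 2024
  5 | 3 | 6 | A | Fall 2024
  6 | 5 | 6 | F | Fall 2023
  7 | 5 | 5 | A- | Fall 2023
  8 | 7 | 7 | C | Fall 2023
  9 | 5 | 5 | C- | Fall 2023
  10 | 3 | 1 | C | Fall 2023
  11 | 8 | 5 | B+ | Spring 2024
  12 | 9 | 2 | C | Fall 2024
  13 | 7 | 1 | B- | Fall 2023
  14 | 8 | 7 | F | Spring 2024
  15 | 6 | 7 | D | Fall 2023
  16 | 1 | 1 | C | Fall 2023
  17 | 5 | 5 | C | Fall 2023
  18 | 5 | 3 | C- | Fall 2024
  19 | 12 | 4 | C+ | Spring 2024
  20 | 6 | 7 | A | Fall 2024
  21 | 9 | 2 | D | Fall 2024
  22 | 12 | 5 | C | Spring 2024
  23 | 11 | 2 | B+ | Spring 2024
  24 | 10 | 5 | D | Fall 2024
SELECT AVG(credits) FROM courses WHERE department = 'Humanities'

Execution result:
3.67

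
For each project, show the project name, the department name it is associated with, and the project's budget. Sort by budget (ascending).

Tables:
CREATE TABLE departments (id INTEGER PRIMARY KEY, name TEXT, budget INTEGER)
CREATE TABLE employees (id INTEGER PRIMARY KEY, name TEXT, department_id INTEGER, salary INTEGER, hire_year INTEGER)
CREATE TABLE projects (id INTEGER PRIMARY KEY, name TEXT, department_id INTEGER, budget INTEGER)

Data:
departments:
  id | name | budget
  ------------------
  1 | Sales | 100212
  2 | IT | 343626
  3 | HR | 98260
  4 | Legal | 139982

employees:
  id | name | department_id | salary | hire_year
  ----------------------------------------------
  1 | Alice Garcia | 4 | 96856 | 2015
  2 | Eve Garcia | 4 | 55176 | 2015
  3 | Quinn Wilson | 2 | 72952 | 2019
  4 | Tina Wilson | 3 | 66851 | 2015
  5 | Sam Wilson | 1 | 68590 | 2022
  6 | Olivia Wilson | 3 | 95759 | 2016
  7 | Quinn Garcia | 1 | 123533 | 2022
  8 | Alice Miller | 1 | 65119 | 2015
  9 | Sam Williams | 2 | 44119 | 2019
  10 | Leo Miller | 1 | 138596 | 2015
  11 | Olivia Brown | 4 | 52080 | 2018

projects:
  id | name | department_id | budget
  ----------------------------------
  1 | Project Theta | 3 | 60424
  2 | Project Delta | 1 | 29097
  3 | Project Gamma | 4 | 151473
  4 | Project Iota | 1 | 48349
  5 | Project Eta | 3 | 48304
SELECT c.name, p.name AS department, c.budget FROM projects c JOIN departments p ON c.department_id = p.id ORDER BY c.budget ASC

Execution result:
name | department | budget
Project Delta | Sales | 29097
Project Eta | HR | 48304
Project Iota | Sales | 48349
Project Theta | HR | 60424
Project Gamma | Legal | 151473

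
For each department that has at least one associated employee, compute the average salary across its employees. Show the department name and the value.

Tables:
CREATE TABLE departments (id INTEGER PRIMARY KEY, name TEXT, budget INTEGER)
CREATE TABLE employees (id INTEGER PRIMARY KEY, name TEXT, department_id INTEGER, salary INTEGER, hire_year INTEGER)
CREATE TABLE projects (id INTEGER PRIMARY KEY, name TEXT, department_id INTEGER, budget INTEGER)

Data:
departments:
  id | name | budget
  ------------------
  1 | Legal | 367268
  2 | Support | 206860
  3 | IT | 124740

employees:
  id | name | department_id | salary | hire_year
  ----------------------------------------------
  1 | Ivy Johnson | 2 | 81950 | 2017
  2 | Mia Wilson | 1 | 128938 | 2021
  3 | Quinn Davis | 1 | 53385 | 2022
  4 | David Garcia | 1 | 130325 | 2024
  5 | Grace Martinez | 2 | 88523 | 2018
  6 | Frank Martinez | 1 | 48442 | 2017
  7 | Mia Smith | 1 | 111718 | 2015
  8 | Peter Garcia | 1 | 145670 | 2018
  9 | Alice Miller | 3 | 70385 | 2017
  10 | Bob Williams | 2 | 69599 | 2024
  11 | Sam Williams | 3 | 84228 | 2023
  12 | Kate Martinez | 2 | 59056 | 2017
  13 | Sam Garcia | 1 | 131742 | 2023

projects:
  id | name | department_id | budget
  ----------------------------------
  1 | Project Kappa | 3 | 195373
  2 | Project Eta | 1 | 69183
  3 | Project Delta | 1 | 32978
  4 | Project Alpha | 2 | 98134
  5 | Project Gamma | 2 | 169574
SELECT p.name, AVG(c.salary) AS avg_salary FROM employees c JOIN departments p ON c.department_id = p.id GROUP BY p.id, p.name

Execution result:
name | avg_salary
Legal | 107174.29
Support | 74782.00
IT | 77306.50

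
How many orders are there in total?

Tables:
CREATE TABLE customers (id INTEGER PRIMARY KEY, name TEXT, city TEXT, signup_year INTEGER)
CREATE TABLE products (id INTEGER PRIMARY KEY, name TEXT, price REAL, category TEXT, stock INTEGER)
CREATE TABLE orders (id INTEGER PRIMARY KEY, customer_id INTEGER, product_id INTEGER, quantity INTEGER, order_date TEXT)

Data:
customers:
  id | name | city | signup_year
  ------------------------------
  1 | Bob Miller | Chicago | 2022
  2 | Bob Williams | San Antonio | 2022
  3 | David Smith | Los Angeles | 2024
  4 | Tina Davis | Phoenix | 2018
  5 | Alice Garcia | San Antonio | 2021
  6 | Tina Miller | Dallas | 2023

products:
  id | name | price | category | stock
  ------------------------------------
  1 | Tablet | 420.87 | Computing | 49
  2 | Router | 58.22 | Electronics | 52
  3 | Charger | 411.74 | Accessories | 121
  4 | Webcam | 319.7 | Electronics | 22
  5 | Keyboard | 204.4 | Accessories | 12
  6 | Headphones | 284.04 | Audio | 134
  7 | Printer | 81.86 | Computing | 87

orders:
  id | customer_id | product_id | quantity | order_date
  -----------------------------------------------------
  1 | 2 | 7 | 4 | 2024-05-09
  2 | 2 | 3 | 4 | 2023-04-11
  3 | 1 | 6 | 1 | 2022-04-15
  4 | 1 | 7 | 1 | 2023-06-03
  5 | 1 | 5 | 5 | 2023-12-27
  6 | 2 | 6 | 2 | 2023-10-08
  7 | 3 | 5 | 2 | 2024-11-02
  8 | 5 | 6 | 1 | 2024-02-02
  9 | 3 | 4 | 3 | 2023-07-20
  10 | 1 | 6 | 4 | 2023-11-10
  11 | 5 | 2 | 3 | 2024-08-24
SELECT COUNT(*) FROM orders

Execution result:
11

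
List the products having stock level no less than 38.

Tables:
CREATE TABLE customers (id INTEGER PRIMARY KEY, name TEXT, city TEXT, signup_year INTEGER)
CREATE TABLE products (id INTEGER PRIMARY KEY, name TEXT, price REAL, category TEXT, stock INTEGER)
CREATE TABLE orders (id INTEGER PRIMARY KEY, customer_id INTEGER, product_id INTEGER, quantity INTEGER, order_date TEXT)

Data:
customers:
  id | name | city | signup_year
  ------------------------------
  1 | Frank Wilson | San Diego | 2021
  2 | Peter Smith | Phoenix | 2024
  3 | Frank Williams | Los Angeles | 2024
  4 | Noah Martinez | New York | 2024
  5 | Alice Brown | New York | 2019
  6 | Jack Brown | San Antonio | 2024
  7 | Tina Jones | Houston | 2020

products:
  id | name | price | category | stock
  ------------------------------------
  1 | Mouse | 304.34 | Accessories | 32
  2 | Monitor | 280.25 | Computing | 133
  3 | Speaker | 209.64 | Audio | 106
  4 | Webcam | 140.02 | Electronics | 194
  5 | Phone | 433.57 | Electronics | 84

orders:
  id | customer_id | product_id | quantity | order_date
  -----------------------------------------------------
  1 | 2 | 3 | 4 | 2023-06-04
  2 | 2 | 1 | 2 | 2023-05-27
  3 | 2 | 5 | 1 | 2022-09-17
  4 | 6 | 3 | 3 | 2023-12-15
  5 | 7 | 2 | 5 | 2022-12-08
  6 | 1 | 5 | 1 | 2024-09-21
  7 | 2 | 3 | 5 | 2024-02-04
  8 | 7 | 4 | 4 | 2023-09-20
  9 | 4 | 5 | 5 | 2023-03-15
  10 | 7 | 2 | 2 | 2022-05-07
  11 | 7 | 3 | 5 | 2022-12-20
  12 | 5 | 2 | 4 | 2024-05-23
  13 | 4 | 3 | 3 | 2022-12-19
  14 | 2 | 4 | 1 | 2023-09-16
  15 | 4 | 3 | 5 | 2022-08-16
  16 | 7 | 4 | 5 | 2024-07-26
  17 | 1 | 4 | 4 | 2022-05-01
SELECT name, stock FROM products WHERE stock >= 38

Execution result:
name | stock
Monitor | 133
Speaker | 106
Webcam | 194
Phone | 84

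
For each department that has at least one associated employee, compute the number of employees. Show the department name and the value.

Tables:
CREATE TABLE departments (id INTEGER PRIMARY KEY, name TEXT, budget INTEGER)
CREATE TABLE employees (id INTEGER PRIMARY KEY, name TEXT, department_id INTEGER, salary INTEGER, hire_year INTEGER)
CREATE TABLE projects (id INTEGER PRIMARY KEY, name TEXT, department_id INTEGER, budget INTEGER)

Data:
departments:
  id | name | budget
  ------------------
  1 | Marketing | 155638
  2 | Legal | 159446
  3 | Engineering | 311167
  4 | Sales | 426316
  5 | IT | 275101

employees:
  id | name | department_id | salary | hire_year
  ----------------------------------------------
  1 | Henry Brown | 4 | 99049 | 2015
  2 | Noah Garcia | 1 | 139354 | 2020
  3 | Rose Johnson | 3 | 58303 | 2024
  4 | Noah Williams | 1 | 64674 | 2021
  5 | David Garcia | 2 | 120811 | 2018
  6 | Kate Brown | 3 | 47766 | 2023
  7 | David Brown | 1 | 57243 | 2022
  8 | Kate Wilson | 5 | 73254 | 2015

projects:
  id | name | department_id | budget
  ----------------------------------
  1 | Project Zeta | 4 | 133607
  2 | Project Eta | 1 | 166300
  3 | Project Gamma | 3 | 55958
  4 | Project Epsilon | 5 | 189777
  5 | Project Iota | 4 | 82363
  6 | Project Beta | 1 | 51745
SELECT p.name, COUNT(*) AS n FROM employees c JOIN departments p ON c.department_id = p.id GROUP BY p.id, p.name

Execution result:
name | n
Marketing | 3
Legal | 1
Engineering | 2
Sales | 1
IT | 1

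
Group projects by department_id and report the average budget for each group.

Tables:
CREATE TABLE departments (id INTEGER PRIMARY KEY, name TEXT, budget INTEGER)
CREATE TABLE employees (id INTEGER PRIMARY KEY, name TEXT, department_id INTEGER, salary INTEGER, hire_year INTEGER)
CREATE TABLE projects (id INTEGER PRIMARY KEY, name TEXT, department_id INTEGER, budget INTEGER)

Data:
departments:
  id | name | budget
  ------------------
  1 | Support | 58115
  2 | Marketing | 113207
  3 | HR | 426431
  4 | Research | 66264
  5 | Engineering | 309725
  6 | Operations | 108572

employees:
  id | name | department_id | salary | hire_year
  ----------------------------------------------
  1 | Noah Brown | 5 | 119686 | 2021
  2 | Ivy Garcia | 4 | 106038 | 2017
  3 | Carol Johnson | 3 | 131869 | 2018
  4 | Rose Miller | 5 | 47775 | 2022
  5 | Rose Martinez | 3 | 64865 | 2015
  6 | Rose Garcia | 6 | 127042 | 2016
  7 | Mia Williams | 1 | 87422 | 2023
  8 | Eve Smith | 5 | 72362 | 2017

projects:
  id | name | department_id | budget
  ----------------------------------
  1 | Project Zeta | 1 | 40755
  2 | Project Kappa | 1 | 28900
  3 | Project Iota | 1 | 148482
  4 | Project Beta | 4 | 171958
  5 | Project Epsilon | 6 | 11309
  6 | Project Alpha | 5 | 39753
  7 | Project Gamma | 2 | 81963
SELECT department_id, AVG(budget) AS avg_budget FROM projects GROUP BY department_id

Execution result:
department_id | avg_budget
1 | 72712.33
2 | 81963.00
4 | 171958.00
5 | 39753.00
6 | 11309.00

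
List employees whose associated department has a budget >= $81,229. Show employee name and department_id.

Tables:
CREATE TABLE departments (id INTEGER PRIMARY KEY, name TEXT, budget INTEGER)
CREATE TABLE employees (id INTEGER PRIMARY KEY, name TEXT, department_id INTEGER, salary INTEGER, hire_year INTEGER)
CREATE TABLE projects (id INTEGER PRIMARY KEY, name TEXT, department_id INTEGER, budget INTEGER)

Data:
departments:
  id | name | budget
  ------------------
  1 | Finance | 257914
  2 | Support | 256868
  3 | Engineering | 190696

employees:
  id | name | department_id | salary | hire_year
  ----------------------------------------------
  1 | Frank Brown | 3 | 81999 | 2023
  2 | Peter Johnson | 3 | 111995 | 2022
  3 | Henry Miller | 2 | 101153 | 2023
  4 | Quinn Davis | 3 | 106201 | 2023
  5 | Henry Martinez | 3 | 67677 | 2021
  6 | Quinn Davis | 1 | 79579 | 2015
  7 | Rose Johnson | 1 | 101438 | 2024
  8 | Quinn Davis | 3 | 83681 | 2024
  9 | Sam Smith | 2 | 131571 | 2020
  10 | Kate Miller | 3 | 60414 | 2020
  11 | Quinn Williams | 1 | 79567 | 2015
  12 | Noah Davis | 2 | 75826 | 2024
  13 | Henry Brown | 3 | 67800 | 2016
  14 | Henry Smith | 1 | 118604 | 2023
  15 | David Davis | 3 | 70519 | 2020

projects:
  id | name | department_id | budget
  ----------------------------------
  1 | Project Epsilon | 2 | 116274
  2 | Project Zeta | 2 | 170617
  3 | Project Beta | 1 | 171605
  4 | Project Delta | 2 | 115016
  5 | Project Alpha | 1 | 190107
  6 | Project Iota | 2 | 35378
SELECT name, department_id FROM employees WHERE department_id IN (SELECT id FROM departments WHERE budget >= 81229)

Execution result:
name | department_id
Frank Brown | 3
Peter Johnson | 3
Henry Miller | 2
Quinn Davis | 3
Henry Martinez | 3
Quinn Davis | 1
Rose Johnson | 1
Quinn Davis | 3
Sam Smith | 2
Kate Miller | 3
Quinn Williams | 1
Noah Davis | 2
Henry Brown | 3
Henry Smith | 1
David Davis | 3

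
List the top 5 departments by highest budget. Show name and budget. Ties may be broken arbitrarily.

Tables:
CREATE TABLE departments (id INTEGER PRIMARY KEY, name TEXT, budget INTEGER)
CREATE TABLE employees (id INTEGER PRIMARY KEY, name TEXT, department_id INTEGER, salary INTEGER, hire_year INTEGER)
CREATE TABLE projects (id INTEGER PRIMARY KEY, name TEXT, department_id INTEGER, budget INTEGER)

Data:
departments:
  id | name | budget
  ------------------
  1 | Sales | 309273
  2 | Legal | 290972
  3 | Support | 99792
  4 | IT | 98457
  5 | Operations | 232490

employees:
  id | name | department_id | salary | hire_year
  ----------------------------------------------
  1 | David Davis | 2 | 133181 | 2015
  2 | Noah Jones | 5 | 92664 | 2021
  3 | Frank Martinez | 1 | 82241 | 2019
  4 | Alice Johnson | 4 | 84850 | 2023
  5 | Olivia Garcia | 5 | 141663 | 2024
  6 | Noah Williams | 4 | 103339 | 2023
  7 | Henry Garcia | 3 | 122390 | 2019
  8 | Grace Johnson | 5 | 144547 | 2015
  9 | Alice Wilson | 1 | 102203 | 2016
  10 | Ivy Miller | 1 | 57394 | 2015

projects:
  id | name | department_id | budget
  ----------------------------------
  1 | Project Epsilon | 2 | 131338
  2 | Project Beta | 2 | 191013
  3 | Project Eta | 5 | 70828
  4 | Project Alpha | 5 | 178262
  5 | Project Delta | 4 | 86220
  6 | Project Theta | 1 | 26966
SELECT name, budget FROM departments ORDER BY budget DESC LIMIT 5

Execution result:
name | budget
Sales | 309273
Legal | 290972
Operations | 232490
Support | 99792
IT | 98457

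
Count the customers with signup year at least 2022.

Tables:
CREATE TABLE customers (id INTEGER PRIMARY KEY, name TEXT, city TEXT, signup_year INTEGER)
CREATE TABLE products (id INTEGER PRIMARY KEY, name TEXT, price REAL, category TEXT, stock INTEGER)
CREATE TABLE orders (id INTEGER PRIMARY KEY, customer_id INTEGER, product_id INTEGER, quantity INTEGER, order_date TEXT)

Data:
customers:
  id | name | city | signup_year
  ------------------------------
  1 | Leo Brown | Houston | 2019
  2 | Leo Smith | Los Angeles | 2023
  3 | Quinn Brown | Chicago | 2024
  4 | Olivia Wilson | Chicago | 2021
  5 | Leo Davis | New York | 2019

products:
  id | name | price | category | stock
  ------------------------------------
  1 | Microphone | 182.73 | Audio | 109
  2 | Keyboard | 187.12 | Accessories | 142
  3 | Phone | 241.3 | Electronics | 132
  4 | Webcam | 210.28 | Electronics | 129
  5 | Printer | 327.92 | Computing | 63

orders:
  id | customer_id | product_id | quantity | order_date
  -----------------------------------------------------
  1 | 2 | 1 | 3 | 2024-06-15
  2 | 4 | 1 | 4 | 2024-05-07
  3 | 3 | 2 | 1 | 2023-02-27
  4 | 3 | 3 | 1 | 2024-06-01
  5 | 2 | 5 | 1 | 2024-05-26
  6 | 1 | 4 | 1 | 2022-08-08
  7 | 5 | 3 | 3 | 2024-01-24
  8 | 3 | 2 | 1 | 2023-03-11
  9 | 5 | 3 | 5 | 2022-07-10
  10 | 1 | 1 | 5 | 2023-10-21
SELECT COUNT(*) FROM customers WHERE signup_year >= 2022

Execution result:
2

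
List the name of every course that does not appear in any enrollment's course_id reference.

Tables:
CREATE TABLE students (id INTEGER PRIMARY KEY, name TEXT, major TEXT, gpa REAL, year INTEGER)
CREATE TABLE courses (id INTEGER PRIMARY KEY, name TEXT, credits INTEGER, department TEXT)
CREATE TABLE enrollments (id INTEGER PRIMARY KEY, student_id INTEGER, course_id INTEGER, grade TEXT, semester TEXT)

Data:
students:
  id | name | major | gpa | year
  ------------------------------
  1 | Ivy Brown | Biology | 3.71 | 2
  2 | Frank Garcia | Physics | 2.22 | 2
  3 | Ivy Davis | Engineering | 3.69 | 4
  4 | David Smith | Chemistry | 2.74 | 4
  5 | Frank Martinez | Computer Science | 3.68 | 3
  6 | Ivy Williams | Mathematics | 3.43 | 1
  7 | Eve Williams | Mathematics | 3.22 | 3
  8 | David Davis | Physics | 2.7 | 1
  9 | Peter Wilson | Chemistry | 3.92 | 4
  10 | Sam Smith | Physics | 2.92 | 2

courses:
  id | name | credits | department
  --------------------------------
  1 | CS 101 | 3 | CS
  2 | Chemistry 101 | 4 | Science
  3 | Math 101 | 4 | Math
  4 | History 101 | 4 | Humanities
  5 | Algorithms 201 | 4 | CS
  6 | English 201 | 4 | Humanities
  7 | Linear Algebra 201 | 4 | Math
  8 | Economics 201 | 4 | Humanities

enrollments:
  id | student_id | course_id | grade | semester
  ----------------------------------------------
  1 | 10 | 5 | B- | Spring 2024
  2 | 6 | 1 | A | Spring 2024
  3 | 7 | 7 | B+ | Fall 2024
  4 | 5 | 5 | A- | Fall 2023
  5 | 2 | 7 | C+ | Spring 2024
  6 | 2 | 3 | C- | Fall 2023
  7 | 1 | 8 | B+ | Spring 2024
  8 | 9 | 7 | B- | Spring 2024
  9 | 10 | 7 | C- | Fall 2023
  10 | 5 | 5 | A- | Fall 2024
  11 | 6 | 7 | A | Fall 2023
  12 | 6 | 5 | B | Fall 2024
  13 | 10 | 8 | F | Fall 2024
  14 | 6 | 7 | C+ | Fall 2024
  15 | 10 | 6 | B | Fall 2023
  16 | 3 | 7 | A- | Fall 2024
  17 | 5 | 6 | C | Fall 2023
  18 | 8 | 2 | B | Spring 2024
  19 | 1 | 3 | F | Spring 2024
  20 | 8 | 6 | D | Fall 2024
SELECT p.name FROM courses p LEFT JOIN enrollments c ON c.course_id = p.id WHERE c.id IS NULL

Execution result:
History 101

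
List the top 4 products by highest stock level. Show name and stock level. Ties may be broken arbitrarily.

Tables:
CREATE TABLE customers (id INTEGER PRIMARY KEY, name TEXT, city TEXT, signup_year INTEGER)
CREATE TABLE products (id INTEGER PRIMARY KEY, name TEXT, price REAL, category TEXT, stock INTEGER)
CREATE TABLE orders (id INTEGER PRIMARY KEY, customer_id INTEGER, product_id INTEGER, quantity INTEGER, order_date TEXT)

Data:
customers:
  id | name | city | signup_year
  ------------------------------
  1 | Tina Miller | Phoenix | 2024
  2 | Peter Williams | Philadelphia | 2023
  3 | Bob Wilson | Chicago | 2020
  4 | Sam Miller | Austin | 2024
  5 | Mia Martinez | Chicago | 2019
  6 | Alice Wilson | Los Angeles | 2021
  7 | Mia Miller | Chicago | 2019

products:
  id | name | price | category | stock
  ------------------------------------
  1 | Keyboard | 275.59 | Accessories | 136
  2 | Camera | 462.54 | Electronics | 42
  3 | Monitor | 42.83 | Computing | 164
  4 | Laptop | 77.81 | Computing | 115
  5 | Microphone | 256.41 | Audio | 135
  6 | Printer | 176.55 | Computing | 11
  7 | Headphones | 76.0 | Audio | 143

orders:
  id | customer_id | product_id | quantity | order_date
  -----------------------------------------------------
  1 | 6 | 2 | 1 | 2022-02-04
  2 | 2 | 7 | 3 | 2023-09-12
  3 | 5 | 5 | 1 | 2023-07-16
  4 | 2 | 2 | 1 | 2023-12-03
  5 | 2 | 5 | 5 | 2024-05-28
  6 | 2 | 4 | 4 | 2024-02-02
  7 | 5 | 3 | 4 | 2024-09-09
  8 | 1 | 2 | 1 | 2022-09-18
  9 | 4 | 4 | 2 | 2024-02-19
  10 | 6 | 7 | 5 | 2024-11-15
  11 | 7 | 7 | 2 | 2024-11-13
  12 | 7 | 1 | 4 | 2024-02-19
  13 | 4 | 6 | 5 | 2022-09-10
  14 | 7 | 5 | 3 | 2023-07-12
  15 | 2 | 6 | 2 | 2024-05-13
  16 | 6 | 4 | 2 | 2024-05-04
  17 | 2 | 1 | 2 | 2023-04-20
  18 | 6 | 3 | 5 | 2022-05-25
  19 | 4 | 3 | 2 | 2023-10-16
SELECT name, stock FROM products ORDER BY stock DESC LIMIT 4

Execution result:
name | stock
Monitor | 164
Headphones | 143
Keyboard | 136
Microphone | 135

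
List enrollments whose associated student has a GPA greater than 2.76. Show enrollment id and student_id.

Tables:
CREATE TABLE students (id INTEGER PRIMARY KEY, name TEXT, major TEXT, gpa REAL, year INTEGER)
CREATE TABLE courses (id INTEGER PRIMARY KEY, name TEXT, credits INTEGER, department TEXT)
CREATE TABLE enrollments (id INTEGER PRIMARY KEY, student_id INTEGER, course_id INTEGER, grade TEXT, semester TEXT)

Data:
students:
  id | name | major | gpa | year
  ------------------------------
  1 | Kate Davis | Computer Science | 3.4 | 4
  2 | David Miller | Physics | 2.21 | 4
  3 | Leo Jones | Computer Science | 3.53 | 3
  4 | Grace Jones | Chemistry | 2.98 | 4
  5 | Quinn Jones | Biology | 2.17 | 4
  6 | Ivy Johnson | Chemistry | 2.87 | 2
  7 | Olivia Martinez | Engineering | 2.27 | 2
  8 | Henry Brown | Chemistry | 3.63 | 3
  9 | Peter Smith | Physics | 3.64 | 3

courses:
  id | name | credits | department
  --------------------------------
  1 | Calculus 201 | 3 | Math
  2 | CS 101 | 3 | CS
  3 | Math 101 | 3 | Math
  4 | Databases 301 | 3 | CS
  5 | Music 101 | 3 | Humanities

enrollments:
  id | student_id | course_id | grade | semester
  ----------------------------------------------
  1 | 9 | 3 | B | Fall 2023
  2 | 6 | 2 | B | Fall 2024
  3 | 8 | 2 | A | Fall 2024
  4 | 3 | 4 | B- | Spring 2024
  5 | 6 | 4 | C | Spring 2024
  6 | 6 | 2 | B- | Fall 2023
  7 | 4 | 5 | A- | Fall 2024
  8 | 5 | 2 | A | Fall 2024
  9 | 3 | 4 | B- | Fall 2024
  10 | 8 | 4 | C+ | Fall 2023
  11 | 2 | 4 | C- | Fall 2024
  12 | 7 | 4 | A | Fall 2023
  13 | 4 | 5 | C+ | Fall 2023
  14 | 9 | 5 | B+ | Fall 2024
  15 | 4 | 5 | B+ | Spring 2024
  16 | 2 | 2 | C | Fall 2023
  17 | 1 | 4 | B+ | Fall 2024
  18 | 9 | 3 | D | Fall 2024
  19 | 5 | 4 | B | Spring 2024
SELECT id, student_id FROM enrollments WHERE student_id IN (SELECT id FROM students WHERE gpa > 2.76)

Execution result:
id | student_id
1 | 9
2 | 6
3 | 8
4 | 3
5 | 6
6 | 6
7 | 4
9 | 3
10 | 8
13 | 4
14 | 9
15 | 4
17 | 1
18 | 9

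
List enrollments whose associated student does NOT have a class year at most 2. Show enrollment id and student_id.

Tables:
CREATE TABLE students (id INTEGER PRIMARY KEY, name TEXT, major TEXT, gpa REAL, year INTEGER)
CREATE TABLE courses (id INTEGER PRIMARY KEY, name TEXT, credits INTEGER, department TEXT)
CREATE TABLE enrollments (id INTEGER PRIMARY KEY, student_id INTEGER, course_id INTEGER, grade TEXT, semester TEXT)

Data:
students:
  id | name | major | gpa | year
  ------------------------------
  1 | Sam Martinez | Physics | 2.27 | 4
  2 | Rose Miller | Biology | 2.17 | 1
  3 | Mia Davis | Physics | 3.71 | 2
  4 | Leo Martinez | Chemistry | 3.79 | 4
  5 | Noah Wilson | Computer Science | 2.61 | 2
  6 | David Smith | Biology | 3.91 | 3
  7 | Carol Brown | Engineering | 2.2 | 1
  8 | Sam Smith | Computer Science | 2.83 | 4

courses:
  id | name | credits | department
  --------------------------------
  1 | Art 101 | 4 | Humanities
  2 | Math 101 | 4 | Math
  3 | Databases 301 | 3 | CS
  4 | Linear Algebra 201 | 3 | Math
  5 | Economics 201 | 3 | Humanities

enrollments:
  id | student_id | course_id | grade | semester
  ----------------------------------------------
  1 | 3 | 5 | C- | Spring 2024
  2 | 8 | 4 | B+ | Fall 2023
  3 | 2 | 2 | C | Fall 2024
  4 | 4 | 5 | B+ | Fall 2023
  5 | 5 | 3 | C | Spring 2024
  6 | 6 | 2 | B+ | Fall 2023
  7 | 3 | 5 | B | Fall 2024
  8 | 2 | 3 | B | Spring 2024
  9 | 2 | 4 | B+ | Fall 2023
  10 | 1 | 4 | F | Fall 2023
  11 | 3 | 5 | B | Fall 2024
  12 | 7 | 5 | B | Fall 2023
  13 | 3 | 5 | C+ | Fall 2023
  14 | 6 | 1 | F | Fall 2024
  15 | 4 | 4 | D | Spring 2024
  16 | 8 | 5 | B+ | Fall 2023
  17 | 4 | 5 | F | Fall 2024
SELECT id, student_id FROM enrollments WHERE student_id NOT IN (SELECT id FROM students WHERE year <= 2)

Execution result:
id | student_id
2 | 8
4 | 4
6 | 6
10 | 1
14 | 6
15 | 4
16 | 8
17 | 4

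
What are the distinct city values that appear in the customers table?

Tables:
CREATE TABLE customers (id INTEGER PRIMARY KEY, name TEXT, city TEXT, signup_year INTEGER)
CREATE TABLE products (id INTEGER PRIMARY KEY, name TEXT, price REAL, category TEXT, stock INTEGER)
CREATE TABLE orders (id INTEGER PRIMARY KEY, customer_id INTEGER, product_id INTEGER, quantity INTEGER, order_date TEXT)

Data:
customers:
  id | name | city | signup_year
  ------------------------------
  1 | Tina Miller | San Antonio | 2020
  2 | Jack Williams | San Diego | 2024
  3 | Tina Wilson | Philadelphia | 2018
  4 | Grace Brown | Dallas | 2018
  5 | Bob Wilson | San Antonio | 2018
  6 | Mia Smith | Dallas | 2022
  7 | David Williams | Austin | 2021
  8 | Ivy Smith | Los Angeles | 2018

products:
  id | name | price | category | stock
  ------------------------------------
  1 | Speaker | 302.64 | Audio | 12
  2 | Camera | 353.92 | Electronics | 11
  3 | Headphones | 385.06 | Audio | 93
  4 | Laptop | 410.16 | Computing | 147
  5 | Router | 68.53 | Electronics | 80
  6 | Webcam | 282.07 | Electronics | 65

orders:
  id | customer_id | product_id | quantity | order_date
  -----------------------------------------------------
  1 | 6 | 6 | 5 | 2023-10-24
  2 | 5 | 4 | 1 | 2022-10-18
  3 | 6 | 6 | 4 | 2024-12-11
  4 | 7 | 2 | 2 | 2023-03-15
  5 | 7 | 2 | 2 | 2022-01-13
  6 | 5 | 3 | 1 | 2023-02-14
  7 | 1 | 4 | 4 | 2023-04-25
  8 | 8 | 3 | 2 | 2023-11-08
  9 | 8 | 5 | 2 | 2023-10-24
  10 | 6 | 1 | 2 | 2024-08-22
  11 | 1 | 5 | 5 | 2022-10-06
SELECT DISTINCT city FROM customers

Execution result:
city
San Antonio
San Diego
Philadelphia
Dallas
Austin
Los Angeles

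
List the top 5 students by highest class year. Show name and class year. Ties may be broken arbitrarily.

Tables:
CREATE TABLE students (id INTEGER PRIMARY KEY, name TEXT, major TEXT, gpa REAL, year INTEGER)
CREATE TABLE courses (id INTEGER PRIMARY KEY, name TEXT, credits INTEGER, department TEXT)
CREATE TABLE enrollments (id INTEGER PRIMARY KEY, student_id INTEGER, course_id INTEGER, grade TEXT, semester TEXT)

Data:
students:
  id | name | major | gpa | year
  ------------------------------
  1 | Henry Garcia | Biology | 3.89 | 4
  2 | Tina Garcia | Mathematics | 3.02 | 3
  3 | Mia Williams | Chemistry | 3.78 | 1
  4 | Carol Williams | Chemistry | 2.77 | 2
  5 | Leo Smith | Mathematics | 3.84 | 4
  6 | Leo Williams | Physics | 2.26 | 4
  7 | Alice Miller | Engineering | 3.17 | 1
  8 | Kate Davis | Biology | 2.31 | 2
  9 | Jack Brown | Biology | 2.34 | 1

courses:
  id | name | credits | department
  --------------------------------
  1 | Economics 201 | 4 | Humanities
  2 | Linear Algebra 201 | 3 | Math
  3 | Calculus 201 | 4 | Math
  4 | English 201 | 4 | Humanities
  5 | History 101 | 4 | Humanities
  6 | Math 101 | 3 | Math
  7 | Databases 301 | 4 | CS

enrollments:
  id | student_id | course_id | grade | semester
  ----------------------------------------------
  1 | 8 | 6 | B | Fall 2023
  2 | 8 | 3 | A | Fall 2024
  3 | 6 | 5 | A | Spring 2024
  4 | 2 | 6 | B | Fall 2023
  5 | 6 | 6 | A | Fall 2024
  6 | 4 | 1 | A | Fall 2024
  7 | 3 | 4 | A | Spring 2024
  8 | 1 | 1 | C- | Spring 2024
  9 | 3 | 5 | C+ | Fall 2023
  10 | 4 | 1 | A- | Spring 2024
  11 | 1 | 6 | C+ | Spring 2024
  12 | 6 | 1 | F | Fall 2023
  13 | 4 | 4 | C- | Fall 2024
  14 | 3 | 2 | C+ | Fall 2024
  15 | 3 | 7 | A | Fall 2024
SELECT name, year FROM students ORDER BY year DESC LIMIT 5

Execution result:
name | year
Henry Garcia | 4
Leo Smith | 4
Leo Williams | 4
Tina Garcia | 3
Carol Williams | 2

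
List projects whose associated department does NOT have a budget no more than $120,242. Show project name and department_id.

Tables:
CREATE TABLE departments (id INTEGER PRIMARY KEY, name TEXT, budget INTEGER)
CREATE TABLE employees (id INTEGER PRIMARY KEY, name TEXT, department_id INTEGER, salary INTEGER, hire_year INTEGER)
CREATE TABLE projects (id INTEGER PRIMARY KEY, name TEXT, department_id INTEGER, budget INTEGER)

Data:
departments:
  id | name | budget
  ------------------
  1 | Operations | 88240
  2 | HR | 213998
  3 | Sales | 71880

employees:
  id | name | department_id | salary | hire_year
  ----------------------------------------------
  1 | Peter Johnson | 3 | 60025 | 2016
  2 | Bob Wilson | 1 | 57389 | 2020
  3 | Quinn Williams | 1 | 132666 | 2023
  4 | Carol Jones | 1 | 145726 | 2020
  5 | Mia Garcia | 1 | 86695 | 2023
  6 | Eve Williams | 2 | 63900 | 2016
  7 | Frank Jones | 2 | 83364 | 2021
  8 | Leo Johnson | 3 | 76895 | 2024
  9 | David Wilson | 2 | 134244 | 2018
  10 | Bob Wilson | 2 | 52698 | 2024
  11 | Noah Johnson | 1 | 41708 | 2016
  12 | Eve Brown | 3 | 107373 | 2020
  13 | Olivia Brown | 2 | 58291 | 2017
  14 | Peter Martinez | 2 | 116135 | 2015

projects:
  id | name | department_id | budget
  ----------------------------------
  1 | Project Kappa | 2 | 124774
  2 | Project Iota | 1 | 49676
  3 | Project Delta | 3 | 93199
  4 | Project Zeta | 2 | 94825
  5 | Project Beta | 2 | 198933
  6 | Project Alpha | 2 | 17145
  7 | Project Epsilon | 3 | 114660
SELECT name, department_id FROM projects WHERE department_id NOT IN (SELECT id FROM departments WHERE budget <= 120242)

Execution result:
name | department_id
Project Kappa | 2
Project Zeta | 2
Project Beta | 2
Project Alpha | 2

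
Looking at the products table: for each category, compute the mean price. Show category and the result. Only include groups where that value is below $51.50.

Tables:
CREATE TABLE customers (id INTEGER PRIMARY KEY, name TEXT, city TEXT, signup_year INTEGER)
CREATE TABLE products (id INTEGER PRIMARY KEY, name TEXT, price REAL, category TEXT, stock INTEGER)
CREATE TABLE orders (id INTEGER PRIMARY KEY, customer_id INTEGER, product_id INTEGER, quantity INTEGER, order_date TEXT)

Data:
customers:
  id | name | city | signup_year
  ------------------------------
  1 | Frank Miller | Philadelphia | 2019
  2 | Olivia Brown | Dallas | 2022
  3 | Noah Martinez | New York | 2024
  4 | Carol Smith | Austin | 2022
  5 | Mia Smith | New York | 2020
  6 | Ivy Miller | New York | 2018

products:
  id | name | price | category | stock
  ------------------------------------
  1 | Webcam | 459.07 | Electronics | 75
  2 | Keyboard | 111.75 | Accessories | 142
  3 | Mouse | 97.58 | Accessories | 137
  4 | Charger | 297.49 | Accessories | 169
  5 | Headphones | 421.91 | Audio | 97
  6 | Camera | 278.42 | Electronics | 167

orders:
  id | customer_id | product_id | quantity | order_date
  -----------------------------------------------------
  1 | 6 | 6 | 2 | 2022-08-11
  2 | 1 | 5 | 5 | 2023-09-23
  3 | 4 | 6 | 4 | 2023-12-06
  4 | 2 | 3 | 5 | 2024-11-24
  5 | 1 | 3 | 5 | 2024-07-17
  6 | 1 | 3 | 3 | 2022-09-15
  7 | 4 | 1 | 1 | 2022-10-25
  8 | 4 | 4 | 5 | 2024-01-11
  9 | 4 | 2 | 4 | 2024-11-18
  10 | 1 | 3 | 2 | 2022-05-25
SELECT category, AVG(price) AS avg_price FROM products GROUP BY category HAVING AVG(price) < 51.5

Execution result:
(no rows)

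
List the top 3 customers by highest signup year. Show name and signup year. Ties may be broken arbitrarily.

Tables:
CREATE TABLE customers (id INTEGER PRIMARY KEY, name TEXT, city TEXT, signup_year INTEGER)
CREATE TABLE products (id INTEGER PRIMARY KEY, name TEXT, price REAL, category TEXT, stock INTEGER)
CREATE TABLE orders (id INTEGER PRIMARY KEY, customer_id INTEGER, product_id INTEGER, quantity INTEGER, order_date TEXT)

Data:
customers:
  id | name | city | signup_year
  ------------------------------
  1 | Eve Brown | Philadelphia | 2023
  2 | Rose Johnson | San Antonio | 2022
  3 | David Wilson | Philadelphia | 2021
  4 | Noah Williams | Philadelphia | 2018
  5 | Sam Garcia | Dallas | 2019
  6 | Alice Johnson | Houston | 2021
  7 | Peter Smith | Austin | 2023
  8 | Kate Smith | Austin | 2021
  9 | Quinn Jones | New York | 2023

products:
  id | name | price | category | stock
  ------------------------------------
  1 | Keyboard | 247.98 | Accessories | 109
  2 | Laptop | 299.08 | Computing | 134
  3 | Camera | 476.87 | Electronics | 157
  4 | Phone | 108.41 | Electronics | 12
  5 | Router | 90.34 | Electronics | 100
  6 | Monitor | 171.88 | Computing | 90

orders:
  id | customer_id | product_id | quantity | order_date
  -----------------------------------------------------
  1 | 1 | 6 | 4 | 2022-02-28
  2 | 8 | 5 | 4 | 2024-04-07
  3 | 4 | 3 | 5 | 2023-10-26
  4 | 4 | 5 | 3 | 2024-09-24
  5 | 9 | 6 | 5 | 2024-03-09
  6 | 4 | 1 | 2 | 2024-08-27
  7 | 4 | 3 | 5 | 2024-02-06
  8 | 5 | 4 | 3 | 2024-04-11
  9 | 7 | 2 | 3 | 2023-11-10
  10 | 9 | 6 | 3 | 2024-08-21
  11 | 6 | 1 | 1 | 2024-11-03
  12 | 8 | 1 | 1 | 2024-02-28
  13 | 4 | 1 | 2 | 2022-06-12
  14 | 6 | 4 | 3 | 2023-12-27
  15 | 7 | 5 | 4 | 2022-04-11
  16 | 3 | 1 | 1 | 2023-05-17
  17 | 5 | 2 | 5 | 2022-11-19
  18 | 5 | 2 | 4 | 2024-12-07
SELECT name, signup_year FROM customers ORDER BY signup_year DESC LIMIT 3

Execution result:
name | signup_year
Eve Brown | 2023
Peter Smith | 2023
Quinn Jones | 2023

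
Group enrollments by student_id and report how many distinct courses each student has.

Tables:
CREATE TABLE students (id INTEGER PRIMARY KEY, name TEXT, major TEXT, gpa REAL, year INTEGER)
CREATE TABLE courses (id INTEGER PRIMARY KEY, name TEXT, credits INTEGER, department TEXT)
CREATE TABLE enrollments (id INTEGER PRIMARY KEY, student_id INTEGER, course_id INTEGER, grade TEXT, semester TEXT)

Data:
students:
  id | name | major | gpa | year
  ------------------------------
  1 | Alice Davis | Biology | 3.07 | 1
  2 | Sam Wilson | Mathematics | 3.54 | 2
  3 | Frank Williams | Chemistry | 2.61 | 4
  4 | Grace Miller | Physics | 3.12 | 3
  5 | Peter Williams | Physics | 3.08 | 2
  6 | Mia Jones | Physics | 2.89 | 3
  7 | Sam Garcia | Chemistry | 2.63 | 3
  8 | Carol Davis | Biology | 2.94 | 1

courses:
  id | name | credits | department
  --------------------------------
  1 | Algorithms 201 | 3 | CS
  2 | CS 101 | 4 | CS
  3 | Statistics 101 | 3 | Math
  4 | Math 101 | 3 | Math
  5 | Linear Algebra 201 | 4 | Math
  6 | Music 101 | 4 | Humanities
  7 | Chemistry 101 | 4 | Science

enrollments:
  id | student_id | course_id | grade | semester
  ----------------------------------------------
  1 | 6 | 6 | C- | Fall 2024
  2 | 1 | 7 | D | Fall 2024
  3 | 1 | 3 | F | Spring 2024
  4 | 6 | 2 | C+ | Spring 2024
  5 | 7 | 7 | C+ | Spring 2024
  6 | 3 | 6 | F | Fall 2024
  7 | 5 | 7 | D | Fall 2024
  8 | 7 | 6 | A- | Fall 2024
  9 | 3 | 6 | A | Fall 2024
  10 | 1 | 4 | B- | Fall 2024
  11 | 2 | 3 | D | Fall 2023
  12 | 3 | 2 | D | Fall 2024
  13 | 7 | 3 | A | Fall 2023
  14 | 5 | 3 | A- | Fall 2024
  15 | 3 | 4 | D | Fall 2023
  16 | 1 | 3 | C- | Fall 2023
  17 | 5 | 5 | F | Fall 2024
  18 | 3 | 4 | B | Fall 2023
SELECT student_id, COUNT(DISTINCT course_id) AS distinct_course_count FROM enrollments GROUP BY student_id

Execution result:
student_id | distinct_course_count
1 | 3
2 | 1
3 | 3
5 | 3
6 | 2
7 | 3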